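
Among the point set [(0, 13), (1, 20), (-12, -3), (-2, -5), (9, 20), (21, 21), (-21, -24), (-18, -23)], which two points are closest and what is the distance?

Computing all pairwise distances among 8 points:

d((0, 13), (1, 20)) = 7.0711
d((0, 13), (-12, -3)) = 20.0
d((0, 13), (-2, -5)) = 18.1108
d((0, 13), (9, 20)) = 11.4018
d((0, 13), (21, 21)) = 22.4722
d((0, 13), (-21, -24)) = 42.5441
d((0, 13), (-18, -23)) = 40.2492
d((1, 20), (-12, -3)) = 26.4197
d((1, 20), (-2, -5)) = 25.1794
d((1, 20), (9, 20)) = 8.0
d((1, 20), (21, 21)) = 20.025
d((1, 20), (-21, -24)) = 49.1935
d((1, 20), (-18, -23)) = 47.0106
d((-12, -3), (-2, -5)) = 10.198
d((-12, -3), (9, 20)) = 31.1448
d((-12, -3), (21, 21)) = 40.8044
d((-12, -3), (-21, -24)) = 22.8473
d((-12, -3), (-18, -23)) = 20.8806
d((-2, -5), (9, 20)) = 27.313
d((-2, -5), (21, 21)) = 34.7131
d((-2, -5), (-21, -24)) = 26.8701
d((-2, -5), (-18, -23)) = 24.0832
d((9, 20), (21, 21)) = 12.0416
d((9, 20), (-21, -24)) = 53.2541
d((9, 20), (-18, -23)) = 50.774
d((21, 21), (-21, -24)) = 61.5549
d((21, 21), (-18, -23)) = 58.7963
d((-21, -24), (-18, -23)) = 3.1623 <-- minimum

Closest pair: (-21, -24) and (-18, -23) with distance 3.1623

The closest pair is (-21, -24) and (-18, -23) with Euclidean distance 3.1623. For 8 points, brute-force pairwise comparison is shown above. For large n, the divide-and-conquer algorithm (sort by x, recurse on halves, check the dividing strip) achieves O(n log n).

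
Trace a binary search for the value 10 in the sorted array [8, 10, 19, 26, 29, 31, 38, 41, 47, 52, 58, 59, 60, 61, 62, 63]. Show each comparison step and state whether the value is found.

Binary search for 10 in [8, 10, 19, 26, 29, 31, 38, 41, 47, 52, 58, 59, 60, 61, 62, 63]:

lo=0, hi=15, mid=7, arr[mid]=41 -> 41 > 10, search left half
lo=0, hi=6, mid=3, arr[mid]=26 -> 26 > 10, search left half
lo=0, hi=2, mid=1, arr[mid]=10 -> Found target at index 1!

Binary search finds 10 at index 1 after 3 comparisons. The search repeatedly halves the search space by comparing with the middle element.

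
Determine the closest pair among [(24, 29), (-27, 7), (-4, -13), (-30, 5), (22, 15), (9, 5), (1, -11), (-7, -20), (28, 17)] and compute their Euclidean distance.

Computing all pairwise distances among 9 points:

d((24, 29), (-27, 7)) = 55.5428
d((24, 29), (-4, -13)) = 50.4777
d((24, 29), (-30, 5)) = 59.0931
d((24, 29), (22, 15)) = 14.1421
d((24, 29), (9, 5)) = 28.3019
d((24, 29), (1, -11)) = 46.1411
d((24, 29), (-7, -20)) = 57.9828
d((24, 29), (28, 17)) = 12.6491
d((-27, 7), (-4, -13)) = 30.4795
d((-27, 7), (-30, 5)) = 3.6056 <-- minimum
d((-27, 7), (22, 15)) = 49.6488
d((-27, 7), (9, 5)) = 36.0555
d((-27, 7), (1, -11)) = 33.2866
d((-27, 7), (-7, -20)) = 33.6006
d((-27, 7), (28, 17)) = 55.9017
d((-4, -13), (-30, 5)) = 31.6228
d((-4, -13), (22, 15)) = 38.2099
d((-4, -13), (9, 5)) = 22.2036
d((-4, -13), (1, -11)) = 5.3852
d((-4, -13), (-7, -20)) = 7.6158
d((-4, -13), (28, 17)) = 43.8634
d((-30, 5), (22, 15)) = 52.9528
d((-30, 5), (9, 5)) = 39.0
d((-30, 5), (1, -11)) = 34.8855
d((-30, 5), (-7, -20)) = 33.9706
d((-30, 5), (28, 17)) = 59.2284
d((22, 15), (9, 5)) = 16.4012
d((22, 15), (1, -11)) = 33.4215
d((22, 15), (-7, -20)) = 45.4533
d((22, 15), (28, 17)) = 6.3246
d((9, 5), (1, -11)) = 17.8885
d((9, 5), (-7, -20)) = 29.6816
d((9, 5), (28, 17)) = 22.4722
d((1, -11), (-7, -20)) = 12.0416
d((1, -11), (28, 17)) = 38.8973
d((-7, -20), (28, 17)) = 50.9313

Closest pair: (-27, 7) and (-30, 5) with distance 3.6056

The closest pair is (-27, 7) and (-30, 5) with Euclidean distance 3.6056. For 9 points, brute-force pairwise comparison is shown above. For large n, the divide-and-conquer algorithm (sort by x, recurse on halves, check the dividing strip) achieves O(n log n).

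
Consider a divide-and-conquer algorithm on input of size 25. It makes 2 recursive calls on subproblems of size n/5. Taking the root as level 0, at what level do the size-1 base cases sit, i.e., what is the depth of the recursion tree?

For divide and conquer with division factor 5:

Problem sizes at each level:
Level 0: 25
Level 1: 5
Level 2: 1

The root is level 0 and the size-1 base case is level 2 (the tree spans levels 0 through 2, i.e. 3 levels counting the root), so the depth is the number of divisions: log_5(25) = 2

The recursion tree depth is log_5(25) = 2. At each level, the problem size is divided by 5, so it takes 2 divisions to reduce to a base case of size 1. The algorithm makes 2 recursive calls at each level.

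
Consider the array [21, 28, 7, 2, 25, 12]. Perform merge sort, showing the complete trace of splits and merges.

Merge sort trace:

Split: [21, 28, 7, 2, 25, 12] -> [21, 28, 7] and [2, 25, 12]
  Split: [21, 28, 7] -> [21] and [28, 7]
    Split: [28, 7] -> [28] and [7]
    Merge: [28] + [7] -> [7, 28]
  Merge: [21] + [7, 28] -> [7, 21, 28]
  Split: [2, 25, 12] -> [2] and [25, 12]
    Split: [25, 12] -> [25] and [12]
    Merge: [25] + [12] -> [12, 25]
  Merge: [2] + [12, 25] -> [2, 12, 25]
Merge: [7, 21, 28] + [2, 12, 25] -> [2, 7, 12, 21, 25, 28]

Final sorted array: [2, 7, 12, 21, 25, 28]

The merge sort proceeds by recursively splitting the array and merging sorted halves.
After all merges, the sorted array is [2, 7, 12, 21, 25, 28].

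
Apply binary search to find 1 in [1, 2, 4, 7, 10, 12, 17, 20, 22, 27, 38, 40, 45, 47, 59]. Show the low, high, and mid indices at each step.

Binary search for 1 in [1, 2, 4, 7, 10, 12, 17, 20, 22, 27, 38, 40, 45, 47, 59]:

lo=0, hi=14, mid=7, arr[mid]=20 -> 20 > 1, search left half
lo=0, hi=6, mid=3, arr[mid]=7 -> 7 > 1, search left half
lo=0, hi=2, mid=1, arr[mid]=2 -> 2 > 1, search left half
lo=0, hi=0, mid=0, arr[mid]=1 -> Found target at index 0!

Binary search finds 1 at index 0 after 4 comparisons. The search repeatedly halves the search space by comparing with the middle element.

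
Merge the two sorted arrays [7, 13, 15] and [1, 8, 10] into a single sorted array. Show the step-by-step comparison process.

Merging process:

Compare 7 vs 1: take 1 from right. Merged: [1]
Compare 7 vs 8: take 7 from left. Merged: [1, 7]
Compare 13 vs 8: take 8 from right. Merged: [1, 7, 8]
Compare 13 vs 10: take 10 from right. Merged: [1, 7, 8, 10]
Append remaining from left: [13, 15]. Merged: [1, 7, 8, 10, 13, 15]

Final merged array: [1, 7, 8, 10, 13, 15]
Total comparisons: 4

The merged array is [1, 7, 8, 10, 13, 15], requiring 4 comparisons. The merge step runs in O(n) time where n is the total number of elements.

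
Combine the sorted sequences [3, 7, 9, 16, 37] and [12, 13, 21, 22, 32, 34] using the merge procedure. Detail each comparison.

Merging process:

Compare 3 vs 12: take 3 from left. Merged: [3]
Compare 7 vs 12: take 7 from left. Merged: [3, 7]
Compare 9 vs 12: take 9 from left. Merged: [3, 7, 9]
Compare 16 vs 12: take 12 from right. Merged: [3, 7, 9, 12]
Compare 16 vs 13: take 13 from right. Merged: [3, 7, 9, 12, 13]
Compare 16 vs 21: take 16 from left. Merged: [3, 7, 9, 12, 13, 16]
Compare 37 vs 21: take 21 from right. Merged: [3, 7, 9, 12, 13, 16, 21]
Compare 37 vs 22: take 22 from right. Merged: [3, 7, 9, 12, 13, 16, 21, 22]
Compare 37 vs 32: take 32 from right. Merged: [3, 7, 9, 12, 13, 16, 21, 22, 32]
Compare 37 vs 34: take 34 from right. Merged: [3, 7, 9, 12, 13, 16, 21, 22, 32, 34]
Append remaining from left: [37]. Merged: [3, 7, 9, 12, 13, 16, 21, 22, 32, 34, 37]

Final merged array: [3, 7, 9, 12, 13, 16, 21, 22, 32, 34, 37]
Total comparisons: 10

The merged array is [3, 7, 9, 12, 13, 16, 21, 22, 32, 34, 37], requiring 10 comparisons. The merge step runs in O(n) time where n is the total number of elements.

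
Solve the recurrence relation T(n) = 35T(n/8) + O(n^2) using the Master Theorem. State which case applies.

Master Theorem for T(n) = 35T(n/8) + O(n^2):

a = 35, b = 8, c = 2
log_b(a) = log_8(35) = 1.7098

Case 3: c = 2 > log_8(35) = 1.7098
T(n) = O(n^2) = O(n^2)

For T(n) = 35T(n/8) + O(n^2): log_8(35) = 1.7098. This is Case 3 of the Master Theorem (c > log_b(a), work dominated by root), giving O(n^2).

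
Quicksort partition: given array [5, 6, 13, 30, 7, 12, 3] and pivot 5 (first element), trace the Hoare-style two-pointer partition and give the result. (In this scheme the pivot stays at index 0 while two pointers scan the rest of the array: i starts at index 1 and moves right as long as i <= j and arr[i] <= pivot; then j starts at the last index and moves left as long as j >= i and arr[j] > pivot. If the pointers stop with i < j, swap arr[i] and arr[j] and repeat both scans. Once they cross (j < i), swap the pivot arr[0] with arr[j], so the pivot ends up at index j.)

Hoare-style two-pointer partition with pivot = 5:

Initial array: [5, 6, 13, 30, 7, 12, 3]

Pointers start at i = 1, j = 6.
i stops at index 1 (arr[1]=6 > 5), j stops at index 6 (arr[6]=3 <= 5): swap arr[1] and arr[6], array becomes [5, 3, 13, 30, 7, 12, 6]
i ends at 2, j ends at 1: the pointers have crossed (j < i), so scanning stops.

Swap pivot arr[0] with arr[1] to place pivot at position 1: [3, 5, 13, 30, 7, 12, 6]
Pivot position: 1

After partitioning with pivot 5, the array becomes [3, 5, 13, 30, 7, 12, 6]. The pivot is placed at index 1. All elements to the left of the pivot are <= 5, and all elements to the right are > 5.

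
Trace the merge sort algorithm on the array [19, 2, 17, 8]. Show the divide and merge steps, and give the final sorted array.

Merge sort trace:

Split: [19, 2, 17, 8] -> [19, 2] and [17, 8]
  Split: [19, 2] -> [19] and [2]
  Merge: [19] + [2] -> [2, 19]
  Split: [17, 8] -> [17] and [8]
  Merge: [17] + [8] -> [8, 17]
Merge: [2, 19] + [8, 17] -> [2, 8, 17, 19]

Final sorted array: [2, 8, 17, 19]

The merge sort proceeds by recursively splitting the array and merging sorted halves.
After all merges, the sorted array is [2, 8, 17, 19].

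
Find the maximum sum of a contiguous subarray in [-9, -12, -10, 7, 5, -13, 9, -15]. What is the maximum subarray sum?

Using Kadane's algorithm on [-9, -12, -10, 7, 5, -13, 9, -15]:

Scanning through the array:
Position 1 (value -12): max_ending_here = -12, max_so_far = -9
Position 2 (value -10): max_ending_here = -10, max_so_far = -9
Position 3 (value 7): max_ending_here = 7, max_so_far = 7
Position 4 (value 5): max_ending_here = 12, max_so_far = 12
Position 5 (value -13): max_ending_here = -1, max_so_far = 12
Position 6 (value 9): max_ending_here = 9, max_so_far = 12
Position 7 (value -15): max_ending_here = -6, max_so_far = 12

Maximum subarray: [7, 5]
Maximum sum: 12

The maximum subarray is [7, 5] with sum 12. This subarray runs from index 3 to index 4.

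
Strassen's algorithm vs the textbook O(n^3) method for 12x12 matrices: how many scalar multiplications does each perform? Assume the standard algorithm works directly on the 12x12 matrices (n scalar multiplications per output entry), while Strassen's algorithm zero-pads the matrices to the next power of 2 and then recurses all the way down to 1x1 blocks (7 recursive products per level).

Matrix multiplication for 12x12 matrices:

Strassen's algorithm requires power-of-2 dimensions. Pad 12x12 to 16x16 (next power of 2).

Standard algorithm: 12^3 = 1728 multiplications
Strassen's algorithm: 7^(log2(16)) = 7^4 = 2401 multiplications
Difference: 1728 - 2401 = -673 (Strassen uses MORE here due to padding overhead — for small or just-over-power-of-2 n, padding can outweigh the per-level savings)

Standard: 1728 multiplications (12^3). Strassen: 2401 multiplications (7^4, after padding to 16x16). Strassen reduces 8 recursive multiplications to 7 at each level.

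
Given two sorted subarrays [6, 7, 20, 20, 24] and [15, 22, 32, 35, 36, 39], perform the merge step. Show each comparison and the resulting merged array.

Merging process:

Compare 6 vs 15: take 6 from left. Merged: [6]
Compare 7 vs 15: take 7 from left. Merged: [6, 7]
Compare 20 vs 15: take 15 from right. Merged: [6, 7, 15]
Compare 20 vs 22: take 20 from left. Merged: [6, 7, 15, 20]
Compare 20 vs 22: take 20 from left. Merged: [6, 7, 15, 20, 20]
Compare 24 vs 22: take 22 from right. Merged: [6, 7, 15, 20, 20, 22]
Compare 24 vs 32: take 24 from left. Merged: [6, 7, 15, 20, 20, 22, 24]
Append remaining from right: [32, 35, 36, 39]. Merged: [6, 7, 15, 20, 20, 22, 24, 32, 35, 36, 39]

Final merged array: [6, 7, 15, 20, 20, 22, 24, 32, 35, 36, 39]
Total comparisons: 7

The merged array is [6, 7, 15, 20, 20, 22, 24, 32, 35, 36, 39], requiring 7 comparisons. The merge step runs in O(n) time where n is the total number of elements.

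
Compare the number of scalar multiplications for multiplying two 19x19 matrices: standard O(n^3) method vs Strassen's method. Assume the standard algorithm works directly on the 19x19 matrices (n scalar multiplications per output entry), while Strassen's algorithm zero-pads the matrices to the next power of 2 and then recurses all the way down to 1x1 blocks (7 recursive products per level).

Matrix multiplication for 19x19 matrices:

Strassen's algorithm requires power-of-2 dimensions. Pad 19x19 to 32x32 (next power of 2).

Standard algorithm: 19^3 = 6859 multiplications
Strassen's algorithm: 7^(log2(32)) = 7^5 = 16807 multiplications
Difference: 6859 - 16807 = -9948 (Strassen uses MORE here due to padding overhead — for small or just-over-power-of-2 n, padding can outweigh the per-level savings)

Standard: 6859 multiplications (19^3). Strassen: 16807 multiplications (7^5, after padding to 32x32). Strassen reduces 8 recursive multiplications to 7 at each level.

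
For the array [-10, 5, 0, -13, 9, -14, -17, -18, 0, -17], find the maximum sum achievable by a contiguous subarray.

Using Kadane's algorithm on [-10, 5, 0, -13, 9, -14, -17, -18, 0, -17]:

Scanning through the array:
Position 1 (value 5): max_ending_here = 5, max_so_far = 5
Position 2 (value 0): max_ending_here = 5, max_so_far = 5
Position 3 (value -13): max_ending_here = -8, max_so_far = 5
Position 4 (value 9): max_ending_here = 9, max_so_far = 9
Position 5 (value -14): max_ending_here = -5, max_so_far = 9
Position 6 (value -17): max_ending_here = -17, max_so_far = 9
Position 7 (value -18): max_ending_here = -18, max_so_far = 9
Position 8 (value 0): max_ending_here = 0, max_so_far = 9
Position 9 (value -17): max_ending_here = -17, max_so_far = 9

Maximum subarray: [9]
Maximum sum: 9

The maximum subarray is [9] with sum 9. This subarray runs from index 4 to index 4.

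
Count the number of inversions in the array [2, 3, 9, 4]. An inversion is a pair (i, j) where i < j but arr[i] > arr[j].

Finding inversions in [2, 3, 9, 4]:

(2, 3): arr[2]=9 > arr[3]=4

Total inversions: 1

The array has 1 inversion(s): (2,3). Each pair (i,j) satisfies i < j and arr[i] > arr[j].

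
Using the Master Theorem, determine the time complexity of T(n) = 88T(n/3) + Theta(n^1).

Master Theorem for T(n) = 88T(n/3) + O(n^1):

a = 88, b = 3, c = 1
log_b(a) = log_3(88) = 4.0754

Case 1: c = 1 < log_3(88) = 4.0754
T(n) = O(n^(log_3 88))

For T(n) = 88T(n/3) + O(n^1): log_3(88) = 4.0754. This is Case 1 of the Master Theorem (c < log_b(a), work dominated by leaves), giving O(n^(log_3 88)).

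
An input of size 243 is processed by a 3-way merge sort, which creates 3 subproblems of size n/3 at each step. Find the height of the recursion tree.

For divide and conquer with division factor 3:

Problem sizes at each level:
Level 0: 243
Level 1: 81
Level 2: 27
Level 3: 9
Level 4: 3
Level 5: 1

The root is level 0 and the size-1 base case is level 5 (the tree spans levels 0 through 5, i.e. 6 levels counting the root), so the depth is the number of divisions: log_3(243) = 5

The recursion tree depth is log_3(243) = 5. At each level, the problem size is divided by 3, so it takes 5 divisions to reduce to a base case of size 1. The algorithm makes 3 recursive calls at each level.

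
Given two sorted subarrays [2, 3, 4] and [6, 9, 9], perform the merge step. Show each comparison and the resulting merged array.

Merging process:

Compare 2 vs 6: take 2 from left. Merged: [2]
Compare 3 vs 6: take 3 from left. Merged: [2, 3]
Compare 4 vs 6: take 4 from left. Merged: [2, 3, 4]
Append remaining from right: [6, 9, 9]. Merged: [2, 3, 4, 6, 9, 9]

Final merged array: [2, 3, 4, 6, 9, 9]
Total comparisons: 3

The merged array is [2, 3, 4, 6, 9, 9], requiring 3 comparisons. The merge step runs in O(n) time where n is the total number of elements.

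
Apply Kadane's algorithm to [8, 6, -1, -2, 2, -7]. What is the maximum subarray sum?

Using Kadane's algorithm on [8, 6, -1, -2, 2, -7]:

Scanning through the array:
Position 1 (value 6): max_ending_here = 14, max_so_far = 14
Position 2 (value -1): max_ending_here = 13, max_so_far = 14
Position 3 (value -2): max_ending_here = 11, max_so_far = 14
Position 4 (value 2): max_ending_here = 13, max_so_far = 14
Position 5 (value -7): max_ending_here = 6, max_so_far = 14

Maximum subarray: [8, 6]
Maximum sum: 14

The maximum subarray is [8, 6] with sum 14. This subarray runs from index 0 to index 1.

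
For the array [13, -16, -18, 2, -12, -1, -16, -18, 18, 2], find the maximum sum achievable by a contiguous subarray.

Using Kadane's algorithm on [13, -16, -18, 2, -12, -1, -16, -18, 18, 2]:

Scanning through the array:
Position 1 (value -16): max_ending_here = -3, max_so_far = 13
Position 2 (value -18): max_ending_here = -18, max_so_far = 13
Position 3 (value 2): max_ending_here = 2, max_so_far = 13
Position 4 (value -12): max_ending_here = -10, max_so_far = 13
Position 5 (value -1): max_ending_here = -1, max_so_far = 13
Position 6 (value -16): max_ending_here = -16, max_so_far = 13
Position 7 (value -18): max_ending_here = -18, max_so_far = 13
Position 8 (value 18): max_ending_here = 18, max_so_far = 18
Position 9 (value 2): max_ending_here = 20, max_so_far = 20

Maximum subarray: [18, 2]
Maximum sum: 20

The maximum subarray is [18, 2] with sum 20. This subarray runs from index 8 to index 9.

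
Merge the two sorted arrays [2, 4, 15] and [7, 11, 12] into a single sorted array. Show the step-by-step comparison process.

Merging process:

Compare 2 vs 7: take 2 from left. Merged: [2]
Compare 4 vs 7: take 4 from left. Merged: [2, 4]
Compare 15 vs 7: take 7 from right. Merged: [2, 4, 7]
Compare 15 vs 11: take 11 from right. Merged: [2, 4, 7, 11]
Compare 15 vs 12: take 12 from right. Merged: [2, 4, 7, 11, 12]
Append remaining from left: [15]. Merged: [2, 4, 7, 11, 12, 15]

Final merged array: [2, 4, 7, 11, 12, 15]
Total comparisons: 5

The merged array is [2, 4, 7, 11, 12, 15], requiring 5 comparisons. The merge step runs in O(n) time where n is the total number of elements.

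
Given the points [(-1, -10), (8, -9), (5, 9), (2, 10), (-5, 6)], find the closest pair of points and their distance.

Computing all pairwise distances among 5 points:

d((-1, -10), (8, -9)) = 9.0554
d((-1, -10), (5, 9)) = 19.9249
d((-1, -10), (2, 10)) = 20.2237
d((-1, -10), (-5, 6)) = 16.4924
d((8, -9), (5, 9)) = 18.2483
d((8, -9), (2, 10)) = 19.9249
d((8, -9), (-5, 6)) = 19.8494
d((5, 9), (2, 10)) = 3.1623 <-- minimum
d((5, 9), (-5, 6)) = 10.4403
d((2, 10), (-5, 6)) = 8.0623

Closest pair: (5, 9) and (2, 10) with distance 3.1623

The closest pair is (5, 9) and (2, 10) with Euclidean distance 3.1623. For 5 points, brute-force pairwise comparison is shown above. For large n, the divide-and-conquer algorithm (sort by x, recurse on halves, check the dividing strip) achieves O(n log n).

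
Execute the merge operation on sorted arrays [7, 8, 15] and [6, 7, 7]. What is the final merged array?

Merging process:

Compare 7 vs 6: take 6 from right. Merged: [6]
Compare 7 vs 7: take 7 from left. Merged: [6, 7]
Compare 8 vs 7: take 7 from right. Merged: [6, 7, 7]
Compare 8 vs 7: take 7 from right. Merged: [6, 7, 7, 7]
Append remaining from left: [8, 15]. Merged: [6, 7, 7, 7, 8, 15]

Final merged array: [6, 7, 7, 7, 8, 15]
Total comparisons: 4

The merged array is [6, 7, 7, 7, 8, 15], requiring 4 comparisons. The merge step runs in O(n) time where n is the total number of elements.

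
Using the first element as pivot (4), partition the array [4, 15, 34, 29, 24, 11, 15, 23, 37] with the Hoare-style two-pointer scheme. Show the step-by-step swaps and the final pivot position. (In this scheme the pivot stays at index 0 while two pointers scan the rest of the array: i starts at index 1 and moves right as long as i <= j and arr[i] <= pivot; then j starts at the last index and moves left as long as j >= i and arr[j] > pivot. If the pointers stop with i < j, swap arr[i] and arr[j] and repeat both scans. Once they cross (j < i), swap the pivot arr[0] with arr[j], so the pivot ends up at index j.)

Hoare-style two-pointer partition with pivot = 4:

Initial array: [4, 15, 34, 29, 24, 11, 15, 23, 37]

Pointers start at i = 1, j = 8.
i ends at 1, j ends at 0: the pointers have crossed (j < i), so scanning stops.

j = 0, so swapping arr[0] with arr[j] leaves the pivot at position 0: [4, 15, 34, 29, 24, 11, 15, 23, 37]
Pivot position: 0

After partitioning with pivot 4, the array becomes [4, 15, 34, 29, 24, 11, 15, 23, 37]. The pivot is placed at index 0. All elements to the left of the pivot are <= 4, and all elements to the right are > 4.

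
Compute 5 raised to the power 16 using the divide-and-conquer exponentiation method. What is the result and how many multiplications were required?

Computing 5^16 by squaring (build up from 5^1; each line after the first costs one multiplication):

5^1 = 5
5^2 = (5^1)^2 = 5^2 = 25
5^4 = (5^2)^2 = 25^2 = 625
5^8 = (5^4)^2 = 625^2 = 390625
5^16 = (5^8)^2 = 390625^2 = 152587890625

Result: 152587890625
Multiplications needed: 4 (4 lines after 5^1)

5^16 = 152587890625. Using exponentiation by squaring, this requires 4 multiplications. The key idea: if the exponent is even, square the half-power; if odd, multiply by the base once.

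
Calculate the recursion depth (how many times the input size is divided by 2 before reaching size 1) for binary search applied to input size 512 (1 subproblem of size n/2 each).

For divide and conquer with division factor 2:

Problem sizes at each level:
Level 0: 512
Level 1: 256
Level 2: 128
Level 3: 64
Level 4: 32
Level 5: 16
Level 6: 8
Level 7: 4
Level 8: 2
Level 9: 1

The root is level 0 and the size-1 base case is level 9 (the tree spans levels 0 through 9, i.e. 10 levels counting the root), so the depth is the number of divisions: log_2(512) = 9

The recursion tree depth is log_2(512) = 9. At each level, the problem size is divided by 2, so it takes 9 divisions to reduce to a base case of size 1. The algorithm makes 1 recursive call at each level.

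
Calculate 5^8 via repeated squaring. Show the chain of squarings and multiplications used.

Computing 5^8 by squaring (build up from 5^1; each line after the first costs one multiplication):

5^1 = 5
5^2 = (5^1)^2 = 5^2 = 25
5^4 = (5^2)^2 = 25^2 = 625
5^8 = (5^4)^2 = 625^2 = 390625

Result: 390625
Multiplications needed: 3 (3 lines after 5^1)

5^8 = 390625. Using exponentiation by squaring, this requires 3 multiplications. The key idea: if the exponent is even, square the half-power; if odd, multiply by the base once.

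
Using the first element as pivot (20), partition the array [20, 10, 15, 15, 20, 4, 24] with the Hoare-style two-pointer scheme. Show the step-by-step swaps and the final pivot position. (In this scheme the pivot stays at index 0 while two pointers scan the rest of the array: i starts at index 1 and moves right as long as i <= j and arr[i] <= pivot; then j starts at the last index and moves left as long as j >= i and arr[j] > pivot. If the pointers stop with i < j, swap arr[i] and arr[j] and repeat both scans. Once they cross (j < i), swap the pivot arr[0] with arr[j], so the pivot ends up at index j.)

Hoare-style two-pointer partition with pivot = 20:

Initial array: [20, 10, 15, 15, 20, 4, 24]

Pointers start at i = 1, j = 6.
i ends at 6, j ends at 5: the pointers have crossed (j < i), so scanning stops.

Swap pivot arr[0] with arr[5] to place pivot at position 5: [4, 10, 15, 15, 20, 20, 24]
Pivot position: 5

After partitioning with pivot 20, the array becomes [4, 10, 15, 15, 20, 20, 24]. The pivot is placed at index 5. All elements to the left of the pivot are <= 20, and all elements to the right are > 20.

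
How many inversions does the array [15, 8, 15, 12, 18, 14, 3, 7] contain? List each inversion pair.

Finding inversions in [15, 8, 15, 12, 18, 14, 3, 7]:

(0, 1): arr[0]=15 > arr[1]=8
(0, 3): arr[0]=15 > arr[3]=12
(0, 5): arr[0]=15 > arr[5]=14
(0, 6): arr[0]=15 > arr[6]=3
(0, 7): arr[0]=15 > arr[7]=7
(1, 6): arr[1]=8 > arr[6]=3
(1, 7): arr[1]=8 > arr[7]=7
(2, 3): arr[2]=15 > arr[3]=12
(2, 5): arr[2]=15 > arr[5]=14
(2, 6): arr[2]=15 > arr[6]=3
(2, 7): arr[2]=15 > arr[7]=7
(3, 6): arr[3]=12 > arr[6]=3
(3, 7): arr[3]=12 > arr[7]=7
(4, 5): arr[4]=18 > arr[5]=14
(4, 6): arr[4]=18 > arr[6]=3
(4, 7): arr[4]=18 > arr[7]=7
(5, 6): arr[5]=14 > arr[6]=3
(5, 7): arr[5]=14 > arr[7]=7

Total inversions: 18

The array has 18 inversion(s): (0,1), (0,3), (0,5), (0,6), (0,7), (1,6), (1,7), (2,3), (2,5), (2,6), (2,7), (3,6), (3,7), (4,5), (4,6), (4,7), (5,6), (5,7). Each pair (i,j) satisfies i < j and arr[i] > arr[j].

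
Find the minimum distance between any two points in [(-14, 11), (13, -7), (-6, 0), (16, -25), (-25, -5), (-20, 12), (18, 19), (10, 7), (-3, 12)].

Computing all pairwise distances among 9 points:

d((-14, 11), (13, -7)) = 32.45
d((-14, 11), (-6, 0)) = 13.6015
d((-14, 11), (16, -25)) = 46.8615
d((-14, 11), (-25, -5)) = 19.4165
d((-14, 11), (-20, 12)) = 6.0828 <-- minimum
d((-14, 11), (18, 19)) = 32.9848
d((-14, 11), (10, 7)) = 24.3311
d((-14, 11), (-3, 12)) = 11.0454
d((13, -7), (-6, 0)) = 20.2485
d((13, -7), (16, -25)) = 18.2483
d((13, -7), (-25, -5)) = 38.0526
d((13, -7), (-20, 12)) = 38.0789
d((13, -7), (18, 19)) = 26.4764
d((13, -7), (10, 7)) = 14.3178
d((13, -7), (-3, 12)) = 24.8395
d((-6, 0), (16, -25)) = 33.3017
d((-6, 0), (-25, -5)) = 19.6469
d((-6, 0), (-20, 12)) = 18.4391
d((-6, 0), (18, 19)) = 30.6105
d((-6, 0), (10, 7)) = 17.4642
d((-6, 0), (-3, 12)) = 12.3693
d((16, -25), (-25, -5)) = 45.618
d((16, -25), (-20, 12)) = 51.6236
d((16, -25), (18, 19)) = 44.0454
d((16, -25), (10, 7)) = 32.5576
d((16, -25), (-3, 12)) = 41.5933
d((-25, -5), (-20, 12)) = 17.72
d((-25, -5), (18, 19)) = 49.2443
d((-25, -5), (10, 7)) = 37.0
d((-25, -5), (-3, 12)) = 27.8029
d((-20, 12), (18, 19)) = 38.6394
d((-20, 12), (10, 7)) = 30.4138
d((-20, 12), (-3, 12)) = 17.0
d((18, 19), (10, 7)) = 14.4222
d((18, 19), (-3, 12)) = 22.1359
d((10, 7), (-3, 12)) = 13.9284

Closest pair: (-14, 11) and (-20, 12) with distance 6.0828

The closest pair is (-14, 11) and (-20, 12) with Euclidean distance 6.0828. For 9 points, brute-force pairwise comparison is shown above. For large n, the divide-and-conquer algorithm (sort by x, recurse on halves, check the dividing strip) achieves O(n log n).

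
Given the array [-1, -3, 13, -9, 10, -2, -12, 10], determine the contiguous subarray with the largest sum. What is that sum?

Using Kadane's algorithm on [-1, -3, 13, -9, 10, -2, -12, 10]:

Scanning through the array:
Position 1 (value -3): max_ending_here = -3, max_so_far = -1
Position 2 (value 13): max_ending_here = 13, max_so_far = 13
Position 3 (value -9): max_ending_here = 4, max_so_far = 13
Position 4 (value 10): max_ending_here = 14, max_so_far = 14
Position 5 (value -2): max_ending_here = 12, max_so_far = 14
Position 6 (value -12): max_ending_here = 0, max_so_far = 14
Position 7 (value 10): max_ending_here = 10, max_so_far = 14

Maximum subarray: [13, -9, 10]
Maximum sum: 14

The maximum subarray is [13, -9, 10] with sum 14. This subarray runs from index 2 to index 4.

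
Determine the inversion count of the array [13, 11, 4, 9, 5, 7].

Finding inversions in [13, 11, 4, 9, 5, 7]:

(0, 1): arr[0]=13 > arr[1]=11
(0, 2): arr[0]=13 > arr[2]=4
(0, 3): arr[0]=13 > arr[3]=9
(0, 4): arr[0]=13 > arr[4]=5
(0, 5): arr[0]=13 > arr[5]=7
(1, 2): arr[1]=11 > arr[2]=4
(1, 3): arr[1]=11 > arr[3]=9
(1, 4): arr[1]=11 > arr[4]=5
(1, 5): arr[1]=11 > arr[5]=7
(3, 4): arr[3]=9 > arr[4]=5
(3, 5): arr[3]=9 > arr[5]=7

Total inversions: 11

The array has 11 inversion(s): (0,1), (0,2), (0,3), (0,4), (0,5), (1,2), (1,3), (1,4), (1,5), (3,4), (3,5). Each pair (i,j) satisfies i < j and arr[i] > arr[j].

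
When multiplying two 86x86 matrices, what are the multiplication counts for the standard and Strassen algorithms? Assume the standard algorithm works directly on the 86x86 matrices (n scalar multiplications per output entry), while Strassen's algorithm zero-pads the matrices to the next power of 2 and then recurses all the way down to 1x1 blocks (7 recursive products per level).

Matrix multiplication for 86x86 matrices:

Strassen's algorithm requires power-of-2 dimensions. Pad 86x86 to 128x128 (next power of 2).

Standard algorithm: 86^3 = 636056 multiplications
Strassen's algorithm: 7^(log2(128)) = 7^7 = 823543 multiplications
Difference: 636056 - 823543 = -187487 (Strassen uses MORE here due to padding overhead — for small or just-over-power-of-2 n, padding can outweigh the per-level savings)

Standard: 636056 multiplications (86^3). Strassen: 823543 multiplications (7^7, after padding to 128x128). Strassen reduces 8 recursive multiplications to 7 at each level.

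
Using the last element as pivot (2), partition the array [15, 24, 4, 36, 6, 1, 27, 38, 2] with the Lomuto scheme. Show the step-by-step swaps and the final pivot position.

Lomuto partition with pivot = 2:

Initial array: [15, 24, 4, 36, 6, 1, 27, 38, 2]

arr[0]=15 > 2: no swap
arr[1]=24 > 2: no swap
arr[2]=4 > 2: no swap
arr[3]=36 > 2: no swap
arr[4]=6 > 2: no swap
arr[5]=1 <= 2: swap with position 0, array becomes [1, 24, 4, 36, 6, 15, 27, 38, 2]
arr[6]=27 > 2: no swap
arr[7]=38 > 2: no swap

Place pivot at position 1: [1, 2, 4, 36, 6, 15, 27, 38, 24]
Pivot position: 1

After partitioning with pivot 2, the array becomes [1, 2, 4, 36, 6, 15, 27, 38, 24]. The pivot is placed at index 1. All elements to the left of the pivot are <= 2, and all elements to the right are > 2.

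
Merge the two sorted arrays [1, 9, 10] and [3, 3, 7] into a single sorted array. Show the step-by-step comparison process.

Merging process:

Compare 1 vs 3: take 1 from left. Merged: [1]
Compare 9 vs 3: take 3 from right. Merged: [1, 3]
Compare 9 vs 3: take 3 from right. Merged: [1, 3, 3]
Compare 9 vs 7: take 7 from right. Merged: [1, 3, 3, 7]
Append remaining from left: [9, 10]. Merged: [1, 3, 3, 7, 9, 10]

Final merged array: [1, 3, 3, 7, 9, 10]
Total comparisons: 4

The merged array is [1, 3, 3, 7, 9, 10], requiring 4 comparisons. The merge step runs in O(n) time where n is the total number of elements.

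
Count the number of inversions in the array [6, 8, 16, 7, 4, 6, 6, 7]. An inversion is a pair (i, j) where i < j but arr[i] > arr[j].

Finding inversions in [6, 8, 16, 7, 4, 6, 6, 7]:

(0, 4): arr[0]=6 > arr[4]=4
(1, 3): arr[1]=8 > arr[3]=7
(1, 4): arr[1]=8 > arr[4]=4
(1, 5): arr[1]=8 > arr[5]=6
(1, 6): arr[1]=8 > arr[6]=6
(1, 7): arr[1]=8 > arr[7]=7
(2, 3): arr[2]=16 > arr[3]=7
(2, 4): arr[2]=16 > arr[4]=4
(2, 5): arr[2]=16 > arr[5]=6
(2, 6): arr[2]=16 > arr[6]=6
(2, 7): arr[2]=16 > arr[7]=7
(3, 4): arr[3]=7 > arr[4]=4
(3, 5): arr[3]=7 > arr[5]=6
(3, 6): arr[3]=7 > arr[6]=6

Total inversions: 14

The array has 14 inversion(s): (0,4), (1,3), (1,4), (1,5), (1,6), (1,7), (2,3), (2,4), (2,5), (2,6), (2,7), (3,4), (3,5), (3,6). Each pair (i,j) satisfies i < j and arr[i] > arr[j].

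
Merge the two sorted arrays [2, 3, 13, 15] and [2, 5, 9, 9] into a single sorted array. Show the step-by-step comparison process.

Merging process:

Compare 2 vs 2: take 2 from left. Merged: [2]
Compare 3 vs 2: take 2 from right. Merged: [2, 2]
Compare 3 vs 5: take 3 from left. Merged: [2, 2, 3]
Compare 13 vs 5: take 5 from right. Merged: [2, 2, 3, 5]
Compare 13 vs 9: take 9 from right. Merged: [2, 2, 3, 5, 9]
Compare 13 vs 9: take 9 from right. Merged: [2, 2, 3, 5, 9, 9]
Append remaining from left: [13, 15]. Merged: [2, 2, 3, 5, 9, 9, 13, 15]

Final merged array: [2, 2, 3, 5, 9, 9, 13, 15]
Total comparisons: 6

The merged array is [2, 2, 3, 5, 9, 9, 13, 15], requiring 6 comparisons. The merge step runs in O(n) time where n is the total number of elements.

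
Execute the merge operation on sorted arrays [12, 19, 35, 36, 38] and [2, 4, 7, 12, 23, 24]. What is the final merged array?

Merging process:

Compare 12 vs 2: take 2 from right. Merged: [2]
Compare 12 vs 4: take 4 from right. Merged: [2, 4]
Compare 12 vs 7: take 7 from right. Merged: [2, 4, 7]
Compare 12 vs 12: take 12 from left. Merged: [2, 4, 7, 12]
Compare 19 vs 12: take 12 from right. Merged: [2, 4, 7, 12, 12]
Compare 19 vs 23: take 19 from left. Merged: [2, 4, 7, 12, 12, 19]
Compare 35 vs 23: take 23 from right. Merged: [2, 4, 7, 12, 12, 19, 23]
Compare 35 vs 24: take 24 from right. Merged: [2, 4, 7, 12, 12, 19, 23, 24]
Append remaining from left: [35, 36, 38]. Merged: [2, 4, 7, 12, 12, 19, 23, 24, 35, 36, 38]

Final merged array: [2, 4, 7, 12, 12, 19, 23, 24, 35, 36, 38]
Total comparisons: 8

The merged array is [2, 4, 7, 12, 12, 19, 23, 24, 35, 36, 38], requiring 8 comparisons. The merge step runs in O(n) time where n is the total number of elements.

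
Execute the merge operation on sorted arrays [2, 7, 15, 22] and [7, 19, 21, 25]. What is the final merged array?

Merging process:

Compare 2 vs 7: take 2 from left. Merged: [2]
Compare 7 vs 7: take 7 from left. Merged: [2, 7]
Compare 15 vs 7: take 7 from right. Merged: [2, 7, 7]
Compare 15 vs 19: take 15 from left. Merged: [2, 7, 7, 15]
Compare 22 vs 19: take 19 from right. Merged: [2, 7, 7, 15, 19]
Compare 22 vs 21: take 21 from right. Merged: [2, 7, 7, 15, 19, 21]
Compare 22 vs 25: take 22 from left. Merged: [2, 7, 7, 15, 19, 21, 22]
Append remaining from right: [25]. Merged: [2, 7, 7, 15, 19, 21, 22, 25]

Final merged array: [2, 7, 7, 15, 19, 21, 22, 25]
Total comparisons: 7

The merged array is [2, 7, 7, 15, 19, 21, 22, 25], requiring 7 comparisons. The merge step runs in O(n) time where n is the total number of elements.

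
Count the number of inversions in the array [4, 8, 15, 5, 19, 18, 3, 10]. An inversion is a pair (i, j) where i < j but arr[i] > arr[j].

Finding inversions in [4, 8, 15, 5, 19, 18, 3, 10]:

(0, 6): arr[0]=4 > arr[6]=3
(1, 3): arr[1]=8 > arr[3]=5
(1, 6): arr[1]=8 > arr[6]=3
(2, 3): arr[2]=15 > arr[3]=5
(2, 6): arr[2]=15 > arr[6]=3
(2, 7): arr[2]=15 > arr[7]=10
(3, 6): arr[3]=5 > arr[6]=3
(4, 5): arr[4]=19 > arr[5]=18
(4, 6): arr[4]=19 > arr[6]=3
(4, 7): arr[4]=19 > arr[7]=10
(5, 6): arr[5]=18 > arr[6]=3
(5, 7): arr[5]=18 > arr[7]=10

Total inversions: 12

The array has 12 inversion(s): (0,6), (1,3), (1,6), (2,3), (2,6), (2,7), (3,6), (4,5), (4,6), (4,7), (5,6), (5,7). Each pair (i,j) satisfies i < j and arr[i] > arr[j].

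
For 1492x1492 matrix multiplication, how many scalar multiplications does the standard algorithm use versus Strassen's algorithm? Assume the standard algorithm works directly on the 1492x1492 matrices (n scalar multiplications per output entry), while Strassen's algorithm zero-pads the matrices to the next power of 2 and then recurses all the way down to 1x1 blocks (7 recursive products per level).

Matrix multiplication for 1492x1492 matrices:

Strassen's algorithm requires power-of-2 dimensions. Pad 1492x1492 to 2048x2048 (next power of 2).

Standard algorithm: 1492^3 = 3321287488 multiplications
Strassen's algorithm: 7^(log2(2048)) = 7^11 = 1977326743 multiplications
Savings: 3321287488 - 1977326743 = 1343960745 multiplications

Standard: 3321287488 multiplications (1492^3). Strassen: 1977326743 multiplications (7^11, after padding to 2048x2048). Strassen reduces 8 recursive multiplications to 7 at each level.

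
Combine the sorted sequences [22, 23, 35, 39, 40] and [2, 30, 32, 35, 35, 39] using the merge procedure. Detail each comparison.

Merging process:

Compare 22 vs 2: take 2 from right. Merged: [2]
Compare 22 vs 30: take 22 from left. Merged: [2, 22]
Compare 23 vs 30: take 23 from left. Merged: [2, 22, 23]
Compare 35 vs 30: take 30 from right. Merged: [2, 22, 23, 30]
Compare 35 vs 32: take 32 from right. Merged: [2, 22, 23, 30, 32]
Compare 35 vs 35: take 35 from left. Merged: [2, 22, 23, 30, 32, 35]
Compare 39 vs 35: take 35 from right. Merged: [2, 22, 23, 30, 32, 35, 35]
Compare 39 vs 35: take 35 from right. Merged: [2, 22, 23, 30, 32, 35, 35, 35]
Compare 39 vs 39: take 39 from left. Merged: [2, 22, 23, 30, 32, 35, 35, 35, 39]
Compare 40 vs 39: take 39 from right. Merged: [2, 22, 23, 30, 32, 35, 35, 35, 39, 39]
Append remaining from left: [40]. Merged: [2, 22, 23, 30, 32, 35, 35, 35, 39, 39, 40]

Final merged array: [2, 22, 23, 30, 32, 35, 35, 35, 39, 39, 40]
Total comparisons: 10

The merged array is [2, 22, 23, 30, 32, 35, 35, 35, 39, 39, 40], requiring 10 comparisons. The merge step runs in O(n) time where n is the total number of elements.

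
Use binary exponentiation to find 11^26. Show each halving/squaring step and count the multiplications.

Computing 11^26 by squaring (build up from 11^1; each line after the first costs one multiplication):

11^1 = 11
11^2 = (11^1)^2 = 11^2 = 121
11^3 = 11 * 11^2 = 11 * 121 = 1331
11^6 = (11^3)^2 = 1331^2 = 1771561
11^12 = (11^6)^2 = 1771561^2 = 3138428376721
11^13 = 11 * 11^12 = 11 * 3138428376721 = 34522712143931
11^26 = (11^13)^2 = 34522712143931^2 = 1191817653772720942460132761

Result: 1191817653772720942460132761
Multiplications needed: 6 (6 lines after 11^1)

11^26 = 1191817653772720942460132761. Using exponentiation by squaring, this requires 6 multiplications. The key idea: if the exponent is even, square the half-power; if odd, multiply by the base once.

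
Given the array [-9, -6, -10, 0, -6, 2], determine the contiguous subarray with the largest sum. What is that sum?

Using Kadane's algorithm on [-9, -6, -10, 0, -6, 2]:

Scanning through the array:
Position 1 (value -6): max_ending_here = -6, max_so_far = -6
Position 2 (value -10): max_ending_here = -10, max_so_far = -6
Position 3 (value 0): max_ending_here = 0, max_so_far = 0
Position 4 (value -6): max_ending_here = -6, max_so_far = 0
Position 5 (value 2): max_ending_here = 2, max_so_far = 2

Maximum subarray: [2]
Maximum sum: 2

The maximum subarray is [2] with sum 2. This subarray runs from index 5 to index 5.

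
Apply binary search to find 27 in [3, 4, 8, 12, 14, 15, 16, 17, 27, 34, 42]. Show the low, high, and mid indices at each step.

Binary search for 27 in [3, 4, 8, 12, 14, 15, 16, 17, 27, 34, 42]:

lo=0, hi=10, mid=5, arr[mid]=15 -> 15 < 27, search right half
lo=6, hi=10, mid=8, arr[mid]=27 -> Found target at index 8!

Binary search finds 27 at index 8 after 2 comparisons. The search repeatedly halves the search space by comparing with the middle element.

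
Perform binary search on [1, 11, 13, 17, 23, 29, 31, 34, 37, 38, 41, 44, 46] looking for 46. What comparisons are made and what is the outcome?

Binary search for 46 in [1, 11, 13, 17, 23, 29, 31, 34, 37, 38, 41, 44, 46]:

lo=0, hi=12, mid=6, arr[mid]=31 -> 31 < 46, search right half
lo=7, hi=12, mid=9, arr[mid]=38 -> 38 < 46, search right half
lo=10, hi=12, mid=11, arr[mid]=44 -> 44 < 46, search right half
lo=12, hi=12, mid=12, arr[mid]=46 -> Found target at index 12!

Binary search finds 46 at index 12 after 4 comparisons. The search repeatedly halves the search space by comparing with the middle element.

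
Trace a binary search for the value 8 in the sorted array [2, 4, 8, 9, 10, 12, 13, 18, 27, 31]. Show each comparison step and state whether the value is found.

Binary search for 8 in [2, 4, 8, 9, 10, 12, 13, 18, 27, 31]:

lo=0, hi=9, mid=4, arr[mid]=10 -> 10 > 8, search left half
lo=0, hi=3, mid=1, arr[mid]=4 -> 4 < 8, search right half
lo=2, hi=3, mid=2, arr[mid]=8 -> Found target at index 2!

Binary search finds 8 at index 2 after 3 comparisons. The search repeatedly halves the search space by comparing with the middle element.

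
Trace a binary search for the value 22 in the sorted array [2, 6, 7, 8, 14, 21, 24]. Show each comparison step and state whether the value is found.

Binary search for 22 in [2, 6, 7, 8, 14, 21, 24]:

lo=0, hi=6, mid=3, arr[mid]=8 -> 8 < 22, search right half
lo=4, hi=6, mid=5, arr[mid]=21 -> 21 < 22, search right half
lo=6, hi=6, mid=6, arr[mid]=24 -> 24 > 22, search left half
lo=6 > hi=5, target 22 not found

Binary search determines that 22 is not in the array after 3 comparisons. The search space was exhausted without finding the target.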